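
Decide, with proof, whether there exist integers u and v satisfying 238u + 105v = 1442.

gcd(238, 105) = 7, and 7 divides 1442, so integer solutions exist.
Dividing through by 7 reduces the equation to 34u + 15v = 206.
Run the Euclidean algorithm on 34 and 15: 34 = 2·15 + 4, 15 = 3·4 + 3, 4 = 1·3 + 1, 3 = 3·1 + 0.
Back-substituting, 1 = 4 − 1·3 = 4 − (15 − 3·4) = −15 + 4·4 = −15 + 4·(34 − 2·15) = 4·34 − 9·15; that is, 34·4 + 15·(-9) = 1.
Scaling by 206 gives the particular solution (u, v) = (824, -1854).
Subtracting 54·15 from u and adding 54·34 to v gives the tidier solution (14, -18).
Indeed 238·14 + 105·(-18) = 3332 − 1890 = 1442.

u = 14, v = -18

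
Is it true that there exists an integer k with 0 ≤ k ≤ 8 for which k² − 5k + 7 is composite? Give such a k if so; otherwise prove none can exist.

k = 7

At k = 7: 7² − 5·7 + 7 = 21 = 3·7, which is composite.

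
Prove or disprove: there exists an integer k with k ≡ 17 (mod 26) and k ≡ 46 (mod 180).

No such integer exists.

Reduce both congruences modulo 2, which divides 26 and 180: they say k ≡ 17 (mod 2) and k ≡ 46 (mod 2).
But 17 mod 2 = 1 while 46 mod 2 = 0, a contradiction.
So no integer satisfies both congruences.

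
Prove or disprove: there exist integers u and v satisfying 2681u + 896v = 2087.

gcd(2681, 896) = 7, so every integer of the form 2681u + 896v is a multiple of 7.
But 2087 is not a multiple of 7 (it leaves remainder 1).
Therefore 2681u + 896v = 2087 has no solution in integers.

No, no such integers exist.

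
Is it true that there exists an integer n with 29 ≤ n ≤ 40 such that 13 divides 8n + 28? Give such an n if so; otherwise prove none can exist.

At n = 29 we get 8·29 + 28 = 260, and 260 = 13·20.

n = 29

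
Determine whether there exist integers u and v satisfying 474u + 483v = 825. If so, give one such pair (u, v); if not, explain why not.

Since gcd(474, 483) = 3 and 825 = 3·275, Bézout's identity guarantees a solution.
Dividing through by 3 reduces the equation to 158u + 161v = 275.
Dividing repeatedly: 161 = 1·158 + 3, 158 = 52·3 + 2, 3 = 1·2 + 1, 2 = 2·1 + 0.
Working back up the chain: 1 = 3 − 1·2 = 3 − (158 − 52·3) = −158 + 53·3 = −158 + 53·(161 − 1·158) = 53·161 − 54·158. So 158·(-54) + 161·53 = 1.
Scaling by 275 gives the particular solution (u, v) = (-14850, 14575).
Shifting by a multiple of (161, −158) keeps it a solution: u = -14850 + 93·161 = 123, v = 14575 − 93·158 = -119.
Check: 474·123 + 483·(-119) = 58302 − 57477 = 825. ✓

u = 123, v = -119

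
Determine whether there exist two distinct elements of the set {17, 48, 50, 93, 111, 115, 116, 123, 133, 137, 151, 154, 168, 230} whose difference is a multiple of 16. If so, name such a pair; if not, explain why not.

No such pair exists.

Reduce each element modulo 16: 17↦1, 48↦0, 50↦2, 93↦13, 111↦15, 115↦3, 116↦4, 123↦11, 133↦5, 137↦9, 151↦7, 154↦10, 168↦8, 230↦6.
These 14 residues are pairwise different, hence no difference of two elements is divisible by 16.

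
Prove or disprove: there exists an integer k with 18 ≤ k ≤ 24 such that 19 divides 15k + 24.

The values of 15k + 24 for k = 18, 19, …, 24 are 294, 309, 324, 339, 354, 369, 384; reduced mod 19 these are 9, 5, 1, 16, 12, 8, 4.
The residue 0 does not occur, so no k in [18, 24] makes 15k + 24 a multiple of 19.

There is no such integer k in that range.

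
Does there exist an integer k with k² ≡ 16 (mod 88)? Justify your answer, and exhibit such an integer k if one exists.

k = 4

Take k = 4. Then 4² = 16, and since 0 ≤ 16 < 88 this is already reduced: 4² ≡ 16 (mod 88).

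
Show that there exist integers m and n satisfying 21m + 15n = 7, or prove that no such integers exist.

There are no such integers.

Any value of 21m + 15n is a multiple of gcd(21, 15) = 3.
But 7 is not a multiple of 3 (it leaves remainder 1).
So the equation is unsolvable over ℤ.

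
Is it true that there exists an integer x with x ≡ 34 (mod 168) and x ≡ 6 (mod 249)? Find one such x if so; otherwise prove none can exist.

Both moduli are multiples of 3 = gcd(168, 249), so any solution would satisfy x ≡ 34 and x ≡ 6 modulo 3 simultaneously.
But 34 mod 3 = 1 while 6 mod 3 = 0, a contradiction.
So no integer satisfies both congruences.

No such integer exists.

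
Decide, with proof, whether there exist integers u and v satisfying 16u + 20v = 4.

u = 4, v = -3

Every value of 16u + 20v is a multiple of gcd(16, 20) = 4; since 4 ∣ 4, solutions exist.
Dividing through by 4 reduces the equation to 4u + 5v = 1.
Dividing repeatedly: 5 = 1·4 + 1, 4 = 4·1 + 0.
Back-substituting, 1 = 5 − 1·4; that is, 4·(-1) + 5·1 = 1.
So (u, v) = (-1, 1) is a solution.
The general solution is u = -1 + 5k, v = 1 − 4k; taking k = 1 gives the smaller pair u = 4, v = -3.
Check: 16·4 + 20·(-3) = 64 − 60 = 4. ✓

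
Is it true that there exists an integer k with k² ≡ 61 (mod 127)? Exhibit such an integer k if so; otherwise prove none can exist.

Take k = 51. Then 51² = 2601 = 20·127 + 61, so 51² ≡ 61 (mod 127).

k = 51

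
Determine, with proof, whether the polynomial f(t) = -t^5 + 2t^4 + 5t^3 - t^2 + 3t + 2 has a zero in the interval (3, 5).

f(3) = 56 and f(5) = -1258, which have opposite signs.
f is continuous everywhere (it is a polynomial), in particular on [3, 5].
By the Intermediate Value Theorem f must vanish at some point of (3, 5).

Such a root exists.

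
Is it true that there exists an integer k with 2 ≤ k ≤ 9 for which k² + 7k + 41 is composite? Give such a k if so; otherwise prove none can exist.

At k = 6: 6² + 7·6 + 41 = 119 = 7·17, which is composite.

k = 6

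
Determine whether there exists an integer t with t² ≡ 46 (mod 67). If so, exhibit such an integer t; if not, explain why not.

No such integer exists.

67 is prime, so by Euler's criterion 46 is a square mod 67 iff 46^((67−1)/2) = 46^33 ≡ 1 (mod 67).
Squaring successively (mod 67): 46^2 = 2116 ≡ 39; 46^4 ≡ 39² = 1521 ≡ 47; 46^8 ≡ 47² = 2209 ≡ 65; 46^16 ≡ 65² = 4225 ≡ 4; 46^32 ≡ 4² = 16 ≡ 16.
Since 33 = 32 + 1, 46^33 ≡ 16 · 46; multiplying out mod 67: 16·46 = 736 ≡ 66. Thus 46^33 ≡ 66 ≡ −1 (mod 67).
The value −1 means 46 is a non-residue modulo 67, so t² ≡ 46 (mod 67) is impossible.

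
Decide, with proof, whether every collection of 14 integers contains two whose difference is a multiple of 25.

No, the set {85, 86, 87, 88, 89, 90, 91, 92, 93, 94, 95, 96, 97, 98} is a counterexample.

Take the 14 consecutive integers 85, 86, …, 98: their residues mod 25 are all distinct because 14 ≤ 25.
The differences between them range over 1, …, 13, none of which is divisible by 25.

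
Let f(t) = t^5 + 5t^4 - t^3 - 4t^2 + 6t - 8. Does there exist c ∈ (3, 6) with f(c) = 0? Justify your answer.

The endpoint values f(3) = 595 and f(6) = 13924 are both positive. Claim: f(t) > 0 for every t in (3, 6).
Shift to the endpoint 3: with t = 3 + u (0 < u < 3), one computes f(3 + u) = u^5 + 20u^4 + 149u^3 + 527u^2 + 900u + 595.
All 6 nonzero coefficients of this polynomial in u are positive; hence for u > 0 the value is a sum of positive terms (the constant 595 among them).
Therefore f(t) > 0 throughout (3, 6), and f has no zero there.

No such root exists.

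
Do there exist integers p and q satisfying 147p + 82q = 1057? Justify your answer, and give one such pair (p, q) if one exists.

147 and 82 are coprime, so 147p + 82q ranges over all of ℤ.
Euclidean algorithm: 147 = 1·82 + 65, 82 = 1·65 + 17, 65 = 3·17 + 14, 17 = 1·14 + 3, 14 = 4·3 + 2, 3 = 1·2 + 1, 2 = 2·1 + 0.
Working back up the chain: 1 = 3 − 1·2 = 3 − (14 − 4·3) = −14 + 5·3 = −14 + 5·(17 − 1·14) = 5·17 − 6·14 = 5·17 − 6·(65 − 3·17) = −6·65 + 23·17 = −6·65 + 23·(82 − 1·65) = 23·82 − 29·65 = 23·82 − 29·(147 − 1·82) = −29·147 + 52·82. So 147·(-29) + 82·52 = 1.
Scaling by 1057 gives the particular solution (p, q) = (-30653, 54964).
Shifting by a multiple of (82, −147) keeps it a solution: p = -30653 + 374·82 = 15, q = 54964 − 374·147 = -14.
Indeed 147·15 + 82·(-14) = 2205 − 1148 = 1057.

p = 15, q = -14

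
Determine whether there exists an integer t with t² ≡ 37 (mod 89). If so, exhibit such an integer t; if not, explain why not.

No, no such integer exists.

Apply Euler's criterion with the prime 89: 37 is a quadratic residue iff 37^44 ≡ 1 (mod 89), and a non-residue iff it is ≡ −1.
Repeated squaring mod 89: 37^2 = 1369 ≡ 34; 37^4 ≡ 34² = 1156 ≡ 88; 37^8 ≡ 88² = 7744 ≡ 1; 37^16 ≡ 1² = 1 ≡ 1; 37^32 ≡ 1² = 1 ≡ 1.
Since 44 = 32 + 8 + 4, 37^44 ≡ 1 · 1 · 88; multiplying out mod 89: 1·1 = 1 ≡ 1, then 1·88 = 88 ≡ 88. Thus 37^44 ≡ 88 ≡ −1 (mod 89).
The value −1 means 37 is a non-residue modulo 89, so t² ≡ 37 (mod 89) is impossible.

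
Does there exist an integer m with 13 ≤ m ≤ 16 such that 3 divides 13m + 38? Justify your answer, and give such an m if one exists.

At m = 13 we get 13·13 + 38 = 207, and 207 = 3·69.

m = 13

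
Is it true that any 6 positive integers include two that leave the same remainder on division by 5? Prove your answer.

True.

Partition the integers by their residue mod 5; there are 5 classes.
Since 6 > 5, two of the 6 integers must share a residue class by the pigeonhole principle; call them a and b.
So a and b have equal remainders mod 5, which is exactly what was to be shown.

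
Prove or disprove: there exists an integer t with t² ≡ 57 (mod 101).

No such integer exists.

101 is prime, so by Euler's criterion 57 is a square mod 101 iff 57^((101−1)/2) = 57^50 ≡ 1 (mod 101).
Squaring successively (mod 101): 57^2 = 3249 ≡ 17; 57^4 ≡ 17² = 289 ≡ 87; 57^8 ≡ 87² = 7569 ≡ 95; 57^16 ≡ 95² = 9025 ≡ 36; 57^32 ≡ 36² = 1296 ≡ 84.
Since 50 = 32 + 16 + 2, 57^50 ≡ 84 · 36 · 17; multiplying out mod 101: 84·36 = 3024 ≡ 95, then 95·17 = 1615 ≡ 100. Thus 57^50 ≡ 100 ≡ −1 (mod 101).
By Euler's criterion 57 is a quadratic non-residue mod 101: no t satisfies t² ≡ 57 (mod 101).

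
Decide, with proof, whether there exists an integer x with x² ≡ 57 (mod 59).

Take x = 23. Then 23² = 529 = 8·59 + 57, so 23² ≡ 57 (mod 59).

x = 23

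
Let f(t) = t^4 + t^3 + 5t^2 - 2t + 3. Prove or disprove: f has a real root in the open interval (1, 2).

The endpoint values f(1) = 8 and f(2) = 43 are both positive. Claim: f(t) > 0 for every t in (1, 2).
Substitute t = 1 + u, where 0 < u < 1 on the interval. Expanding, f(1 + u) = u^4 + 5u^3 + 14u^2 + 15u + 8.
The nonzero coefficients here are all positive, so for u > 0 every term is positive (or zero), and the constant term 8 is strictly positive.
Therefore f(t) > 0 throughout (1, 2), and f has no zero there.

f has no root in that interval.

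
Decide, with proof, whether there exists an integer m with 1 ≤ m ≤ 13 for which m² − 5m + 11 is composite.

At m = 7: 7² − 5·7 + 11 = 25 = 5·5, which is composite.

m = 7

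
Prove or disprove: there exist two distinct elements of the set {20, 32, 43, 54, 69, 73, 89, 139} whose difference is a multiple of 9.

Reduce each element modulo 9: 20↦2, 32↦5, 43↦7, 54↦0, 69↦6, 73↦1, 89↦8, 139↦4.
No residue repeats among the 8 elements, so no pair has difference ≡ 0 (mod 9).

There is no such pair.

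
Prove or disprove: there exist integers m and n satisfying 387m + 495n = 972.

m = 46, n = -34

gcd(387, 495) = 9, and 9 divides 972, so integer solutions exist.
Dividing through by 9 reduces the equation to 43m + 55n = 108.
Dividing repeatedly: 55 = 1·43 + 12, 43 = 3·12 + 7, 12 = 1·7 + 5, 7 = 1·5 + 2, 5 = 2·2 + 1, 2 = 2·1 + 0.
Working back up the chain: 1 = 5 − 2·2 = 5 − 2·(7 − 1·5) = −2·7 + 3·5 = −2·7 + 3·(12 − 1·7) = 3·12 − 5·7 = 3·12 − 5·(43 − 3·12) = −5·43 + 18·12 = −5·43 + 18·(55 − 1·43) = 18·55 − 23·43. So 43·(-23) + 55·18 = 1.
Scaling by 108 gives the particular solution (m, n) = (-2484, 1944).
Shifting by a multiple of (55, −43) keeps it a solution: m = -2484 + 46·55 = 46, n = 1944 − 46·43 = -34.
Indeed 387·46 + 495·(-34) = 17802 − 16830 = 972.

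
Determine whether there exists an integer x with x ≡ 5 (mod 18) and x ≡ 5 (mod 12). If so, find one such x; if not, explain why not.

The moduli are not coprime: gcd(18, 12) = 6. Compatibility requires 6 ∣ (5 − 5) = 0, which holds, so solutions exist.
The smallest candidate x = 5 works directly: 5 ≡ 5 (mod 12).
Check: 5 mod 18 = 5, 5 mod 12 = 5. ✓

x = 5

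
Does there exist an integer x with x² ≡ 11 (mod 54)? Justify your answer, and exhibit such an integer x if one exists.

No, no such integer exists.

Since 3 ∣ 54, a solution of x² ≡ 11 (mod 54) would also satisfy x² ≡ 11 ≡ 2 (mod 3).
Since (3 − x)² ≡ x² (mod 3), it suffices to square x = 0, 1, …, 1: the residues are 0, 1.
So the quadratic residues mod 3 are {0, 1}, and 2 is not among them.
Hence no integer x has x² ≡ 11 (mod 54).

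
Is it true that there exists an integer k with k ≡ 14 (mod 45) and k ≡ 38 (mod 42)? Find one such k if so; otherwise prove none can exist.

The moduli are not coprime: gcd(45, 42) = 3. Compatibility requires 3 ∣ (38 − 14) = 24, which holds, so solutions exist.
Write k = 14 + 45t. Then 45t ≡ 38 − 14 ≡ 24 (mod 42); dividing through by 3 gives 15t ≡ 8 (mod 14).
15 ≡ 1 (mod 14), so this reads 1t ≡ 8 (mod 14). So t ≡ 8 (mod 14).
Then k = 14 + 45·8 = 374.
Check: 374 mod 45 = 14, 374 mod 42 = 38. ✓

k = 374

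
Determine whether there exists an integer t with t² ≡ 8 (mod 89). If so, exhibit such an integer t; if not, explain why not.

t = 39

Take t = 39. Then 39² = 1521 = 17·89 + 8, so 39² ≡ 8 (mod 89).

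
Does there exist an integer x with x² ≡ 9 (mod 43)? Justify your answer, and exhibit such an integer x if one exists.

x = 40

Take x = 40. Then 40² = 1600 = 37·43 + 9, so 40² ≡ 9 (mod 43).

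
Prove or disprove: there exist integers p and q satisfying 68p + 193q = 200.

p = 37, q = -12

Since gcd(68, 193) = 1, every integer is an integer combination of 68 and 193.
Euclidean algorithm: 193 = 2·68 + 57, 68 = 1·57 + 11, 57 = 5·11 + 2, 11 = 5·2 + 1, 2 = 2·1 + 0.
Back-substituting, 1 = 11 − 5·2 = 11 − 5·(57 − 5·11) = −5·57 + 26·11 = −5·57 + 26·(68 − 1·57) = 26·68 − 31·57 = 26·68 − 31·(193 − 2·68) = −31·193 + 88·68; that is, 68·88 + 193·(-31) = 1.
Multiplying through by 200: p = 88·200 = 17600, q = (-31)·200 = -6200 is a solution.
Shifting by a multiple of (193, −68) keeps it a solution: p = 17600 − 91·193 = 37, q = -6200 + 91·68 = -12.
Indeed 68·37 + 193·(-12) = 2516 − 2316 = 200.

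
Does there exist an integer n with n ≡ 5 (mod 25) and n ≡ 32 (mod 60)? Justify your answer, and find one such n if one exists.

gcd(25, 60) = 5. If n ≡ 5 (mod 25) and n ≡ 32 (mod 60), then n ≡ 5 (mod 5) and n ≡ 32 (mod 5).
But 5 mod 5 = 0 while 32 mod 5 = 2, a contradiction.
Therefore no such n exists.

There is no such integer.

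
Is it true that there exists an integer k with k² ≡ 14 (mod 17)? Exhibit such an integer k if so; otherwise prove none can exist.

No such integer exists.

Computing k² mod 17 for k = 0, 1, …, 8 (enough, by the symmetry k ↦ 17 − k) gives 0, 1, 4, 9, 16, 8, 2, 15, 13.
So the quadratic residues mod 17 are {0, 1, 2, 4, 8, 9, 13, 15, 16}, and 14 is not among them.
Therefore k² ≡ 14 (mod 17) has no solution.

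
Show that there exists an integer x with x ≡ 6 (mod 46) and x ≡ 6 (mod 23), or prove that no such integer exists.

The moduli are not coprime: gcd(46, 23) = 23. Compatibility requires 23 ∣ (6 − 6) = 0, which holds, so solutions exist.
The smallest candidate x = 6 works directly: 6 ≡ 6 (mod 23).
Verify: 6 = 0·46 + 6 and 6 = 0·23 + 6. ✓

x = 6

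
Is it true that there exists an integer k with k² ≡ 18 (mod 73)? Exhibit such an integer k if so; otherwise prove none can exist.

k = 50 works: 50² = 2500, and 2500 − 18 = 2482 = 34·73.

k = 50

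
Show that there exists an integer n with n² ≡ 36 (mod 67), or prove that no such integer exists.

n = 61 works: 61² = 3721, and 3721 − 36 = 3685 = 55·67.

n = 61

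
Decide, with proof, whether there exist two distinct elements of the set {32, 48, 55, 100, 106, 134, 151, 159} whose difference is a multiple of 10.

Residues mod 10: 32↦2, 48↦8, 55↦5, 100↦0, 106↦6, 134↦4, 151↦1, 159↦9.
These 8 residues are pairwise different, hence no difference of two elements is divisible by 10.

No such pair exists.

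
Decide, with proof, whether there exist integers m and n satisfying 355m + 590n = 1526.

gcd(355, 590) = 5, so every integer of the form 355m + 590n is a multiple of 5.
But 1526 is not a multiple of 5 (it leaves remainder 1).
So the equation is unsolvable over ℤ.

There are no such integers.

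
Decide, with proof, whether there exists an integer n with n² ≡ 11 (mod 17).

Squares mod 17 repeat after n = 8 (as (−n)² = n²); for n = 0..8 they are 0, 1, 4, 9, 16, 8, 2, 15, 13.
The set of squares mod 17 is therefore {0, 1, 2, 4, 8, 9, 13, 15, 16}, which does not contain 11.
Hence no integer n has n² ≡ 11 (mod 17).

No such integer exists.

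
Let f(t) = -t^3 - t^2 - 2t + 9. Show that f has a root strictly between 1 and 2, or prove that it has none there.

Yes, f has a root in the interval.

f(1) = 5 and f(2) = -7, which have opposite signs.
As a polynomial, f is continuous on every closed interval.
By the Intermediate Value Theorem f must vanish at some point of (1, 2).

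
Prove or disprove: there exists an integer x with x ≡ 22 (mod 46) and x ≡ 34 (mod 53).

Since 46 and 53 share no common factor, CRT says the pair of congruences has a solution (unique mod 2438).
Any solution of the first congruence is x = 22 + 46t; substituting into the second, 46t ≡ 34 − 22 ≡ 12 (mod 53).
Since 46·15 = 690 = 13·53 + 1, the inverse of 46 mod 53 is 15.
Multiplying by 15: t ≡ 15·12 = 180 ≡ 21 (mod 53).
Taking t = 21 gives x = 22 + 46·21 = 988.
Indeed 988 ≡ 22 (mod 46) and 988 ≡ 34 (mod 53).

x = 988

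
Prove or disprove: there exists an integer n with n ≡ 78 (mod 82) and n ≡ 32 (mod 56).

gcd(82, 56) = 2. A simultaneous solution exists iff 78 ≡ 32 (mod 2); here 78 mod 2 = 0 = 32 mod 2, so it does.
Write n = 78 + 82t. Then 82t ≡ 32 − 78 ≡ 10 (mod 56); dividing through by 2 gives 41t ≡ 5 (mod 28).
41 ≡ 13 (mod 28), so this reads 13t ≡ 5 (mod 28). To invert 13 modulo 28: 28 = 2·13 + 2, 13 = 6·2 + 1, 2 = 2·1 + 0, and unwinding, 1 = 13 − 6·2 = 13 − 6·(28 − 2·13) = −6·28 + 13·13. Thus 13⁻¹ ≡ 13 (mod 28).
Multiplying by 13: t ≡ 13·5 = 65 ≡ 9 (mod 28).
Then n = 78 + 82·9 = 816.
Verify: 816 = 9·82 + 78 and 816 = 14·56 + 32. ✓

n = 816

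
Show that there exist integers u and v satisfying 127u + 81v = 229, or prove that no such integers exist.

Since gcd(127, 81) = 1, every integer is an integer combination of 127 and 81.
Euclidean algorithm: 127 = 1·81 + 46, 81 = 1·46 + 35, 46 = 1·35 + 11, 35 = 3·11 + 2, 11 = 5·2 + 1, 2 = 2·1 + 0.
Working back up the chain: 1 = 11 − 5·2 = 11 − 5·(35 − 3·11) = −5·35 + 16·11 = −5·35 + 16·(46 − 1·35) = 16·46 − 21·35 = 16·46 − 21·(81 − 1·46) = −21·81 + 37·46 = −21·81 + 37·(127 − 1·81) = 37·127 − 58·81. So 127·37 + 81·(-58) = 1.
Times 229: 127·8473 + 81·(-13282) = 229, so (8473, -13282) solves it.
The general solution is u = 8473 + 81k, v = -13282 − 127k; taking k = -104 gives the smaller pair u = 49, v = -74.
Check: 127·49 + 81·(-74) = 6223 − 5994 = 229. ✓

u = 49, v = -74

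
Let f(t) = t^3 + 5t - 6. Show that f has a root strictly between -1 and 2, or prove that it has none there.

f(-1) = -12 and f(2) = 12, which have opposite signs.
f is continuous everywhere (it is a polynomial), in particular on [-1, 2].
By the Intermediate Value Theorem, f takes the value 0 somewhere in the open interval.

Yes, f has a root in the interval.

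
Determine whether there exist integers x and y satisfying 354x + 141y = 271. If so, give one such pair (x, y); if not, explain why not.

There are no such integers.

Any value of 354x + 141y is a multiple of gcd(354, 141) = 3.
However 271 leaves remainder 1 on division by 3.
So the equation is unsolvable over ℤ.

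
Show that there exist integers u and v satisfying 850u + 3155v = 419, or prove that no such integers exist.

Both 850 and 3155 are divisible by gcd(850, 3155) = 5, hence so is any combination 850u + 3155v.
But 419 is not a multiple of 5 (it leaves remainder 4).
So the equation is unsolvable over ℤ.

There are no such integers.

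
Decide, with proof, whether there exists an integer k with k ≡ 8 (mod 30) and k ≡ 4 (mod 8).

The moduli are not coprime: gcd(30, 8) = 2. Compatibility requires 2 ∣ (4 − 8) = -4, which holds, so solutions exist.
List candidates k ≡ 8 (mod 30): 8, 38, 68. Modulo 8 these are 0, 6, 4; 68 gives 4 as required.
Verify: 68 = 2·30 + 8 and 68 = 8·8 + 4. ✓

k = 68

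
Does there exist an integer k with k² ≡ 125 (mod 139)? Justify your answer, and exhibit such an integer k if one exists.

k = 79

Take k = 79. Then 79² = 6241 = 44·139 + 125, so 79² ≡ 125 (mod 139).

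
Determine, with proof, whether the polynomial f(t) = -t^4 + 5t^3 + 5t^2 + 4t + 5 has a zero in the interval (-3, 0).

f(-3) = -178 and f(0) = 5, which have opposite signs.
f is continuous everywhere (it is a polynomial), in particular on [-3, 0].
By the Intermediate Value Theorem f must vanish at some point of (-3, 0).

Yes, f has a root in the interval.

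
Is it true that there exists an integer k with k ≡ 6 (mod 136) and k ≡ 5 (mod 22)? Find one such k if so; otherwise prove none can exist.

Both moduli are multiples of 2 = gcd(136, 22), so any solution would satisfy k ≡ 6 and k ≡ 5 modulo 2 simultaneously.
These are incompatible: 6 − 5 = 1 is not divisible by 2.
Hence the system has no solution.

No, no such integer exists.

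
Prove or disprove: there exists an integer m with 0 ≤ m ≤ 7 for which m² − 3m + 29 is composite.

At m = 7: 7² − 3·7 + 29 = 57 = 3·19, which is composite.

m = 7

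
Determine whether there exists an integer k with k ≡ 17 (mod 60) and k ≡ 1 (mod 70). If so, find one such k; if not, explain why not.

Both moduli are multiples of 10 = gcd(60, 70), so any solution would satisfy k ≡ 17 and k ≡ 1 modulo 10 simultaneously.
But 17 mod 10 = 7 while 1 mod 10 = 1, a contradiction.
Therefore no such k exists.

There is no such integer.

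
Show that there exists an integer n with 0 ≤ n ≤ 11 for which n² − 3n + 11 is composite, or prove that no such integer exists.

n = 4

At n = 4: 4² − 3·4 + 11 = 15 = 3·5, which is composite.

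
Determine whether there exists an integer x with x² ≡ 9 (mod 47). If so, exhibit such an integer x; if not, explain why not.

x = 44

Take x = 44. Then 44² = 1936 = 41·47 + 9, so 44² ≡ 9 (mod 47).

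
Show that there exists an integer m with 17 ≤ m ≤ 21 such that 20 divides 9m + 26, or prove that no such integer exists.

No, no such integer m in that range exists.

At m = 17, 9·17 + 26 = 179 ≡ 19 (mod 20), and each step in m adds 9, giving residues 19, 8, 17, 6, 15 for m = 17, 18, …, 21.
None is 0, so 20 never divides 9m + 26 on this range.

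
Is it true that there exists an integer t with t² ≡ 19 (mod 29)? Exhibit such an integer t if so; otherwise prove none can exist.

Apply Euler's criterion with the prime 29: 19 is a quadratic residue iff 19^14 ≡ 1 (mod 29), and a non-residue iff it is ≡ −1.
Squaring successively (mod 29): 19^2 = 361 ≡ 13; 19^4 ≡ 13² = 169 ≡ 24; 19^8 ≡ 24² = 576 ≡ 25.
Since 14 = 8 + 4 + 2, 19^14 ≡ 25 · 24 · 13; multiplying out mod 29: 25·24 = 600 ≡ 20, then 20·13 = 260 ≡ 28. Thus 19^14 ≡ 28 ≡ −1 (mod 29).
By Euler's criterion 19 is a quadratic non-residue mod 29: no t satisfies t² ≡ 19 (mod 29).

No, no such integer exists.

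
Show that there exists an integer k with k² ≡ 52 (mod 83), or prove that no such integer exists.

83 is prime, so by Euler's criterion 52 is a square mod 83 iff 52^((83−1)/2) = 52^41 ≡ 1 (mod 83).
Repeated squaring mod 83: 52^2 = 2704 ≡ 48; 52^4 ≡ 48² = 2304 ≡ 63; 52^8 ≡ 63² = 3969 ≡ 68; 52^16 ≡ 68² = 4624 ≡ 59; 52^32 ≡ 59² = 3481 ≡ 78.
Since 41 = 32 + 8 + 1, 52^41 ≡ 78 · 68 · 52; multiplying out mod 83: 78·68 = 5304 ≡ 75, then 75·52 = 3900 ≡ 82. Thus 52^41 ≡ 82 ≡ −1 (mod 83).
The value −1 means 52 is a non-residue modulo 83, so k² ≡ 52 (mod 83) is impossible.

There is no such integer.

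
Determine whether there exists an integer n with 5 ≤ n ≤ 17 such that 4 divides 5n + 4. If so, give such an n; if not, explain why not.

n = 8

Scanning upward from n = 5 gives 29, 34, 39, none divisible by 4. Try n = 8: 5·8 + 4 = 44 = 11·4, which is divisible by 4.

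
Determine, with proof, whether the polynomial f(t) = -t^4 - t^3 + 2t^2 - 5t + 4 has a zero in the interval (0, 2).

Yes, f has a root in the interval.

f(0) = 4 and f(2) = -22, which have opposite signs.
As a polynomial, f is continuous on every closed interval.
By the Intermediate Value Theorem, f takes the value 0 somewhere in the open interval.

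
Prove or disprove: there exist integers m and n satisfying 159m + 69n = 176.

No, no such integers exist.

Both 159 and 69 are divisible by gcd(159, 69) = 3, hence so is any combination 159m + 69n.
But 176 is not a multiple of 3 (it leaves remainder 2).
So the equation is unsolvable over ℤ.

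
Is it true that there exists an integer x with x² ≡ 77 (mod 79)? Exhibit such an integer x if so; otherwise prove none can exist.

There is no such integer.

Apply Euler's criterion with the prime 79: 77 is a quadratic residue iff 77^39 ≡ 1 (mod 79), and a non-residue iff it is ≡ −1.
Repeated squaring mod 79: 77^2 = 5929 ≡ 4; 77^4 ≡ 4² = 16 ≡ 16; 77^8 ≡ 16² = 256 ≡ 19; 77^16 ≡ 19² = 361 ≡ 45; 77^32 ≡ 45² = 2025 ≡ 50.
Since 39 = 32 + 4 + 2 + 1, 77^39 ≡ 50 · 16 · 4 · 77; multiplying out mod 79: 50·16 = 800 ≡ 10, then 10·4 = 40 ≡ 40, then 40·77 = 3080 ≡ 78. Thus 77^39 ≡ 78 ≡ −1 (mod 79).
The value −1 means 77 is a non-residue modulo 79, so x² ≡ 77 (mod 79) is impossible.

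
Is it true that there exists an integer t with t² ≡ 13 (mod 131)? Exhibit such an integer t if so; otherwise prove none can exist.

t = 12 works: 12² = 144, and 144 − 13 = 131 = 1·131.

t = 12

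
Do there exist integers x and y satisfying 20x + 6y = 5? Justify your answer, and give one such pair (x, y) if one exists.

No, no such integers exist.

Any value of 20x + 6y is a multiple of gcd(20, 6) = 2.
However 5 leaves remainder 1 on division by 2.
So the equation is unsolvable over ℤ.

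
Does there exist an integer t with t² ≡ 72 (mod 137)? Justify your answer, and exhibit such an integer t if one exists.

t = 88 works: 88² = 7744, and 7744 − 72 = 7672 = 56·137.

t = 88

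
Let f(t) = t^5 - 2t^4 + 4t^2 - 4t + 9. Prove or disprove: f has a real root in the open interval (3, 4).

The endpoint values f(3) = 114 and f(4) = 569 are both positive. Claim: f(t) > 0 for every t in (3, 4).
Substitute t = 3 + u, where 0 < u < 1 on the interval. Expanding, f(3 + u) = u^5 + 13u^4 + 66u^3 + 166u^2 + 209u + 114.
All 6 nonzero coefficients of this polynomial in u are positive; hence for u > 0 the value is a sum of positive terms (the constant 114 among them).
Therefore f(t) > 0 throughout (3, 4), and f has no zero there.

f has no root in that interval.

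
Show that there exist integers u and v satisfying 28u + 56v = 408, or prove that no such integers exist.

Any value of 28u + 56v is a multiple of gcd(28, 56) = 28.
But 408 is not a multiple of 28 (it leaves remainder 16).
So the equation is unsolvable over ℤ.

There are no such integers.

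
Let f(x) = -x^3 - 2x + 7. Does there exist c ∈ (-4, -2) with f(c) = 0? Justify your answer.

Evaluate at the endpoints: f(-4) = 79, f(-2) = 19 — same sign (positive).
f'(x) = -3x^2 - 2 has discriminant 0² − 4·(-3)·(-2) = -24 < 0, so f' has no real roots and is negative for every real x.
Hence f is strictly decreasing on ℝ, and in particular on [-4, -2]. A strictly monotone function with same-sign endpoint values stays positive on the whole interval, so f has no zero in (-4, -2).

No such root exists.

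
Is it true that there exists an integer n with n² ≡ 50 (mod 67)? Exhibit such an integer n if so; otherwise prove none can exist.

There is no such integer.

Apply Euler's criterion with the prime 67: 50 is a quadratic residue iff 50^33 ≡ 1 (mod 67), and a non-residue iff it is ≡ −1.
Repeated squaring mod 67: 50^2 = 2500 ≡ 21; 50^4 ≡ 21² = 441 ≡ 39; 50^8 ≡ 39² = 1521 ≡ 47; 50^16 ≡ 47² = 2209 ≡ 65; 50^32 ≡ 65² = 4225 ≡ 4.
Since 33 = 32 + 1, 50^33 ≡ 4 · 50; multiplying out mod 67: 4·50 = 200 ≡ 66. Thus 50^33 ≡ 66 ≡ −1 (mod 67).
By Euler's criterion 50 is a quadratic non-residue mod 67: no n satisfies n² ≡ 50 (mod 67).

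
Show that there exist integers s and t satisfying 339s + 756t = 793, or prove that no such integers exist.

Any value of 339s + 756t is a multiple of gcd(339, 756) = 3.
But 793 = 3·264 + 1, so 3 ∤ 793.
Hence no integers s, t satisfy the equation.

There are no such integers.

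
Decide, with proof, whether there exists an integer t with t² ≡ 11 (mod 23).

There is no such integer.

Apply Euler's criterion with the prime 23: 11 is a quadratic residue iff 11^11 ≡ 1 (mod 23), and a non-residue iff it is ≡ −1.
Squaring successively (mod 23): 11^2 = 121 ≡ 6; 11^4 ≡ 6² = 36 ≡ 13; 11^8 ≡ 13² = 169 ≡ 8.
Since 11 = 8 + 2 + 1, 11^11 ≡ 8 · 6 · 11; multiplying out mod 23: 8·6 = 48 ≡ 2, then 2·11 = 22 ≡ 22. Thus 11^11 ≡ 22 ≡ −1 (mod 23).
The value −1 means 11 is a non-residue modulo 23, so t² ≡ 11 (mod 23) is impossible.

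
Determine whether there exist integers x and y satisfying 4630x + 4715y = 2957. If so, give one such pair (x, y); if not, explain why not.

Any value of 4630x + 4715y is a multiple of gcd(4630, 4715) = 5.
However 2957 leaves remainder 2 on division by 5.
So the equation is unsolvable over ℤ.

There are no such integers.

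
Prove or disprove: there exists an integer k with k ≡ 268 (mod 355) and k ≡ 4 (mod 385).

No such integer exists.

Reduce both congruences modulo 5, which divides 355 and 385: they say k ≡ 268 (mod 5) and k ≡ 4 (mod 5).
But 268 mod 5 = 3 while 4 mod 5 = 4, a contradiction.
Hence the system has no solution.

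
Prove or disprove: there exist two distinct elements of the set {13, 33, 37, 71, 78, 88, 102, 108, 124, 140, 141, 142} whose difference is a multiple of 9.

Yes: 33 and 78.

Both 33 and 78 leave remainder 6 on division by 9; their difference 45 = 5·9 is a multiple of 9.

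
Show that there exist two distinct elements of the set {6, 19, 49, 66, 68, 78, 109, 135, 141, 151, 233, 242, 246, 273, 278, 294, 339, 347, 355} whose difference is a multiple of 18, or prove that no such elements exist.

The pair (6, 78) works.

Both 6 and 78 leave remainder 6 on division by 18; their difference 72 = 4·18 is a multiple of 18.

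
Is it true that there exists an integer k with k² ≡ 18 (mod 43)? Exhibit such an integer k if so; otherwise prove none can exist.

43 is prime, so by Euler's criterion 18 is a square mod 43 iff 18^((43−1)/2) = 18^21 ≡ 1 (mod 43).
Squaring successively (mod 43): 18^2 = 324 ≡ 23; 18^4 ≡ 23² = 529 ≡ 13; 18^8 ≡ 13² = 169 ≡ 40; 18^16 ≡ 40² = 1600 ≡ 9.
Since 21 = 16 + 4 + 1, 18^21 ≡ 9 · 13 · 18; multiplying out mod 43: 9·13 = 117 ≡ 31, then 31·18 = 558 ≡ 42. Thus 18^21 ≡ 42 ≡ −1 (mod 43).
The value −1 means 18 is a non-residue modulo 43, so k² ≡ 18 (mod 43) is impossible.

No, no such integer exists.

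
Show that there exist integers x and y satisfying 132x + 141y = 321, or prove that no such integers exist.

gcd(132, 141) = 3, and 3 divides 321, so integer solutions exist.
Dividing through by 3 reduces the equation to 44x + 47y = 107.
Euclidean algorithm: 47 = 1·44 + 3, 44 = 14·3 + 2, 3 = 1·2 + 1, 2 = 2·1 + 0.
Back-substituting, 1 = 3 − 1·2 = 3 − (44 − 14·3) = −44 + 15·3 = −44 + 15·(47 − 1·44) = 15·47 − 16·44; that is, 44·(-16) + 47·15 = 1.
Scaling by 107 gives the particular solution (x, y) = (-1712, 1605).
The general solution is x = -1712 + 47k, y = 1605 − 44k; taking k = 37 gives the smaller pair x = 27, y = -23.
Check: 132·27 + 141·(-23) = 3564 − 3243 = 321. ✓

x = 27, y = -23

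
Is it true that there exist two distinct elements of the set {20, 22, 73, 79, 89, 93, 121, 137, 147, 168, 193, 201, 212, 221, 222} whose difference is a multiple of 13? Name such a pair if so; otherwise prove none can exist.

Both 20 and 137 leave remainder 7 on division by 13; their difference 117 = 9·13 is a multiple of 13.

20 and 137 are such a pair.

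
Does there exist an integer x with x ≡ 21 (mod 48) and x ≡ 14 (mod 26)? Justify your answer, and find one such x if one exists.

There is no such integer.

gcd(48, 26) = 2. If x ≡ 21 (mod 48) and x ≡ 14 (mod 26), then x ≡ 21 (mod 2) and x ≡ 14 (mod 2).
However 21 ≡ 1 and 14 ≡ 0 (mod 2), and 1 ≠ 0.
Hence the system has no solution.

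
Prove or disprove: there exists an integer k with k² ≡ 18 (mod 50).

Reduce modulo 5, which divides 50: we would need k² ≡ 3 (mod 5).
Since (5 − k)² ≡ k² (mod 5), it suffices to square k = 0, 1, …, 2: the residues are 0, 1, 4.
The set of squares mod 5 is therefore {0, 1, 4}, which does not contain 3.
Hence no integer k has k² ≡ 18 (mod 50).

No, no such integer exists.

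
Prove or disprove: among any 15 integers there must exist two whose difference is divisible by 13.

There are exactly 13 possible remainders on division by 13.
Placing 15 integers into 13 classes, some class receives at least two — say a and b.
Their difference a − b is then a multiple of 13.

True.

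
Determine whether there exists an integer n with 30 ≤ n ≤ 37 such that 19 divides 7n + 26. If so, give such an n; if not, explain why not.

At n = 37 we get 7·37 + 26 = 285, and 285 = 19·15.

n = 37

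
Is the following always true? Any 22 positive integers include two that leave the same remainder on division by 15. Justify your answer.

Yes, this is always true.

Partition the integers by their residue mod 15; there are 15 classes.
With 22 integers and only 15 classes, the pigeonhole principle forces two of them, say a and b, into the same class.
That is, a and b leave the same remainder on division by 15, as claimed.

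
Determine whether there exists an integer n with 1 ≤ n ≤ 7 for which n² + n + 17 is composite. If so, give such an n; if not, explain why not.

There is no such integer n in that range.

The values for n = 1, 2, …, 7 are 19, 23, 29, 37, 47, 59, 73, and each of these is prime.
So no value in the range makes the expression composite.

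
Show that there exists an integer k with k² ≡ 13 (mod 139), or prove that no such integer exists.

k = 41

k = 41 works: 41² = 1681, and 1681 − 13 = 1668 = 12·139.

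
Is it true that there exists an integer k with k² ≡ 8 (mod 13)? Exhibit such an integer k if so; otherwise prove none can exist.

No, no such integer exists.

Squares mod 13 repeat after k = 6 (as (−k)² = k²); for k = 0..6 they are 0, 1, 4, 9, 3, 12, 10.
The set of squares mod 13 is therefore {0, 1, 3, 4, 9, 10, 12}, which does not contain 8.
Therefore k² ≡ 8 (mod 13) has no solution.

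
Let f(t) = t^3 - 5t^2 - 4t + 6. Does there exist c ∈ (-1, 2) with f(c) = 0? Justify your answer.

f(-1) = 4 and f(2) = -14, which have opposite signs.
As a polynomial, f is continuous on every closed interval.
By the Intermediate Value Theorem, f takes the value 0 somewhere in the open interval.

Yes, such a c exists.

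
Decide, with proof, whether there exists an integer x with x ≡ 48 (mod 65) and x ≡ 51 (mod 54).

gcd(65, 54) = 1, so the Chinese Remainder Theorem guarantees exactly one residue class mod 3510 satisfying both.
Any solution of the first congruence is x = 48 + 65t; substituting into the second, 65t ≡ 51 − 48 ≡ 3 (mod 54).
65 ≡ 11 (mod 54), so this reads 11t ≡ 3 (mod 54). Invert 11 mod 54 by the Euclidean algorithm: 54 = 4·11 + 10, 11 = 1·10 + 1, 10 = 10·1 + 0; back-substituting, 1 = 11 − 1·10 = 11 − (54 − 4·11) = −54 + 5·11. Hence 11·5 ≡ 1, so 11⁻¹ ≡ 5 (mod 54).
Multiplying by 5: t ≡ 5·3 = 15 (mod 54).
With t = 15: x = 48 + 65·15 = 1023.
Verify: 1023 = 15·65 + 48 and 1023 = 18·54 + 51. ✓

x = 1023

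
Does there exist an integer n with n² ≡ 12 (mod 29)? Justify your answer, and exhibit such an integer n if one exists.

29 is prime, so by Euler's criterion 12 is a square mod 29 iff 12^((29−1)/2) = 12^14 ≡ 1 (mod 29).
Repeated squaring mod 29: 12^2 = 144 ≡ 28; 12^4 ≡ 28² = 784 ≡ 1; 12^8 ≡ 1² = 1 ≡ 1.
Since 14 = 8 + 4 + 2, 12^14 ≡ 1 · 1 · 28; multiplying out mod 29: 1·1 = 1 ≡ 1, then 1·28 = 28 ≡ 28. Thus 12^14 ≡ 28 ≡ −1 (mod 29).
The value −1 means 12 is a non-residue modulo 29, so n² ≡ 12 (mod 29) is impossible.

No such integer exists.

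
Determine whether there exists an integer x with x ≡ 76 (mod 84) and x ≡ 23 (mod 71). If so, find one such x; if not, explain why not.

gcd(84, 71) = 1, so the Chinese Remainder Theorem guarantees exactly one residue class mod 5964 satisfying both.
Write x = 76 + 84t and require 76 + 84t ≡ 23 (mod 71), i.e. 84t ≡ 18 (mod 71).
84 ≡ 13 (mod 71), so this reads 13t ≡ 18 (mod 71). Note 13·11 = 143 ≡ 1 (mod 71) (as 143 − 1 = 2·71), so 13⁻¹ ≡ 11.
Therefore t ≡ 11·18 = 198 ≡ 56 (mod 71).
With t = 56: x = 76 + 84·56 = 4780.
Check: 4780 mod 84 = 76, 4780 mod 71 = 23. ✓

x = 4780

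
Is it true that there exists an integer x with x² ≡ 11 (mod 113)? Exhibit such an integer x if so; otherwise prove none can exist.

x = 24

x = 24 works: 24² = 576, and 576 − 11 = 565 = 5·113.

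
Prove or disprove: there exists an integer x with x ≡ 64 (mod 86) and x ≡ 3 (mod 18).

No such integer exists.

Both moduli are multiples of 2 = gcd(86, 18), so any solution would satisfy x ≡ 64 and x ≡ 3 modulo 2 simultaneously.
However 64 ≡ 0 and 3 ≡ 1 (mod 2), and 0 ≠ 1.
Hence the system has no solution.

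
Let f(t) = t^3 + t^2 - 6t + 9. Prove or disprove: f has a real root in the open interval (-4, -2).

f(-4) = -15 and f(-2) = 17, which have opposite signs.
Since f is a polynomial it is continuous on [-4, -2].
By the Intermediate Value Theorem, f takes the value 0 somewhere in the open interval.

Such a root exists.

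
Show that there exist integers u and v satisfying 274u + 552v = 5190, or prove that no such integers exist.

u = 27, v = -4

Since gcd(274, 552) = 2 and 5190 = 2·2595, Bézout's identity guarantees a solution.
Dividing through by 2 reduces the equation to 137u + 276v = 2595.
Run the Euclidean algorithm on 276 and 137: 276 = 2·137 + 2, 137 = 68·2 + 1, 2 = 2·1 + 0.
Back-substituting, 1 = 137 − 68·2 = 137 − 68·(276 − 2·137) = −68·276 + 137·137; that is, 137·137 + 276·(-68) = 1.
Scaling by 2595 gives the particular solution (u, v) = (355515, -176460).
Shifting by a multiple of (276, −137) keeps it a solution: u = 355515 − 1288·276 = 27, v = -176460 + 1288·137 = -4.
Check: 274·27 + 552·(-4) = 7398 − 2208 = 5190. ✓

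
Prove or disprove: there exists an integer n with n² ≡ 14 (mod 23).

No such integer exists.

23 is prime, so by Euler's criterion 14 is a square mod 23 iff 14^((23−1)/2) = 14^11 ≡ 1 (mod 23).
Repeated squaring mod 23: 14^2 = 196 ≡ 12; 14^4 ≡ 12² = 144 ≡ 6; 14^8 ≡ 6² = 36 ≡ 13.
Since 11 = 8 + 2 + 1, 14^11 ≡ 13 · 12 · 14; multiplying out mod 23: 13·12 = 156 ≡ 18, then 18·14 = 252 ≡ 22. Thus 14^11 ≡ 22 ≡ −1 (mod 23).
By Euler's criterion 14 is a quadratic non-residue mod 23: no n satisfies n² ≡ 14 (mod 23).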